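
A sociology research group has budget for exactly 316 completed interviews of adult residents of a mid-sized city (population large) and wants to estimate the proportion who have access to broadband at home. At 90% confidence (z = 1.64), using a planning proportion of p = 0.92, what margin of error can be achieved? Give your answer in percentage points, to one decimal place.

2.5

SE(p̂) = √[p(1−p)/n] = √[0.0736/316] = 0.01526.
E = z × SE = 1.64 × 0.01526 = 0.02503, or 2.5 percentage points.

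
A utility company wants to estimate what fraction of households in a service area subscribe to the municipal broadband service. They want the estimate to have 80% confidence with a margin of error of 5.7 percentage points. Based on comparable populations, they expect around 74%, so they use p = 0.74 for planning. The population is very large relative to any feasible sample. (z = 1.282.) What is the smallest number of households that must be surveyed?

With p = 0.74, p(1−p) = 0.1924.
n = z²·p(1−p)/E² = 1.282² × 0.1924 / 0.057² = 1.6435 × 0.1924 / 0.003249 ≈ 97.33.
Rounding up gives n = 98.

98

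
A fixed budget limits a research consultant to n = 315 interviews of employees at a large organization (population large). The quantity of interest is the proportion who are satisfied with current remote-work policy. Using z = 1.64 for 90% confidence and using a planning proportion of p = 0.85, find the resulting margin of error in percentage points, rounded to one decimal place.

3.3

SE(p̂) = √[p(1−p)/n] = √[0.1275/315] = 0.02012.
E = z × SE = 1.64 × 0.02012 = 0.03299, or 3.3 percentage points.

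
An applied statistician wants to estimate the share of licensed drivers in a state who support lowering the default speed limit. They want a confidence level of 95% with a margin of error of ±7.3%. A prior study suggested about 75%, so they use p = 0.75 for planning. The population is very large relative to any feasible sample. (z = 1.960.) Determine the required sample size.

With p = 0.75, p(1−p) = 0.1875.
n = z²·p(1−p)/E² = 1.960² × 0.1875 / 0.073² = 3.8416 × 0.1875 / 0.005329 ≈ 135.17.
Rounding up gives n = 136.

136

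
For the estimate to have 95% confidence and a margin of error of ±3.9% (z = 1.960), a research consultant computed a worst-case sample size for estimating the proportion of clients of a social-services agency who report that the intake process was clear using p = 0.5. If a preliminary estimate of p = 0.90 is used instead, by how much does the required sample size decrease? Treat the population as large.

Conservative (p = 0.5): n = 1.960² × 0.25 / 0.039² ≈ 631.43 → 632.
Using p = 0.90: p(1−p) = 0.0900, so n = 1.960² × 0.0900 / 0.039² ≈ 227.31 → 228.
Reduction: 632 − 228 = 404.

404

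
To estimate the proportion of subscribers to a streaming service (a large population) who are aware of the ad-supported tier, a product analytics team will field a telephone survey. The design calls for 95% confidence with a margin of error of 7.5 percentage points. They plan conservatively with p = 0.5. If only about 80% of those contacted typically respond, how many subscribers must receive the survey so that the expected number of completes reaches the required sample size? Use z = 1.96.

Completed interviews needed: n₀ = 1.96² × 0.2500 / 0.075² ≈ 170.74 → 171.
At an 80% response rate, contacts needed = 171 / 0.80 ≈ 213.75 → 214.

214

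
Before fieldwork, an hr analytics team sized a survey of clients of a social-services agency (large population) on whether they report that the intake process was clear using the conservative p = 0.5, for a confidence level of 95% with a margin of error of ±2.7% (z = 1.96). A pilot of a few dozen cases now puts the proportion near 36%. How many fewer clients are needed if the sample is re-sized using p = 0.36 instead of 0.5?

103

Conservative (p = 0.5): n = 1.96² × 0.25 / 0.027² ≈ 1317.42 → 1318.
Using p = 0.36: p(1−p) = 0.2304, so n = 1.96² × 0.2304 / 0.027² ≈ 1214.14 → 1215.
Reduction: 1318 − 1215 = 103.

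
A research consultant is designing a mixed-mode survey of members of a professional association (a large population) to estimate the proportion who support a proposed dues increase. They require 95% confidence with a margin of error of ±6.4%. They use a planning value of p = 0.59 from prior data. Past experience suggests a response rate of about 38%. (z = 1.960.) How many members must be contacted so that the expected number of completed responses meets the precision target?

Completed interviews needed: n₀ = 1.960² × 0.2419 / 0.064² ≈ 226.88 → 227.
At a 38% response rate, contacts needed = 227 / 0.38 ≈ 597.37 → 598.

598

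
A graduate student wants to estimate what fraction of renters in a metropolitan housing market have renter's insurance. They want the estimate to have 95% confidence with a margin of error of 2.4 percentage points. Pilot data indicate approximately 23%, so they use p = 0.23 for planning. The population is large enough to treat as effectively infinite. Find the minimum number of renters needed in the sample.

1182

For 95% confidence, z = 1.960.
With p = 0.23, p(1−p) = 0.1771.
n = z²·p(1−p)/E² = 1.960² × 0.1771 / 0.024² = 3.8416 × 0.1771 / 0.000576 ≈ 1181.16.
Rounding up gives n = 1182.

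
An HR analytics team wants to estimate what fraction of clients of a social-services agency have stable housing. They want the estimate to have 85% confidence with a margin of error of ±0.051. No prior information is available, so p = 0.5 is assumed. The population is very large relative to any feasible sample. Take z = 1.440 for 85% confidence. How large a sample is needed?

With p = 0.5, p(1−p) = 0.25.
n = z²·p(1−p)/E² = 1.440² × 0.2500 / 0.051² = 2.0736 × 0.2500 / 0.002601 ≈ 199.31.
Rounding up gives n = 200.

200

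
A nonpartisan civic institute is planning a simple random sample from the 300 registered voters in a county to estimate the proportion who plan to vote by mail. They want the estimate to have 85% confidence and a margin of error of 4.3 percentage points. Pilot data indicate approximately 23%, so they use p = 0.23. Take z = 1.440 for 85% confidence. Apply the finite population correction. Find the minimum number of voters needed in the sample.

Unadjusted: n₀ = 1.440² × 0.23 × 0.77 / 0.043² ≈ 198.61, so n₀ = 199.
Finite population correction with N = 300: n = n₀ / (1 + (n₀−1)/N) = 199 / (1 + 198/300) = 199 / 1.6600 ≈ 119.88.
Rounding up, n = 120.

120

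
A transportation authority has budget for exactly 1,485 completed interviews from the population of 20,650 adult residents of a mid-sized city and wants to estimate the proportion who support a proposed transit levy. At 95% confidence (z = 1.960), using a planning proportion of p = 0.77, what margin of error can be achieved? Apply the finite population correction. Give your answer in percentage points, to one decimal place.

2.1

Finite-population factor: (N−n)/(N−1) = (20650−1485)/(20650−1) = 0.9281.
SE(p̂) = √[p(1−p)/n · (N−n)/(N−1)] = √[0.1771/1485 × 0.9281] = 0.01052.
E = z × SE = 1.960 × 0.01052 = 0.02062 ≈ 2.1 percentage points.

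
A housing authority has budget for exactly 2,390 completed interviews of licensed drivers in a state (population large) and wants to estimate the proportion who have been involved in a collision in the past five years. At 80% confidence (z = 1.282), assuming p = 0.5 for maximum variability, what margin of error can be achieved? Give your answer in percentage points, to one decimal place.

1.3

SE(p̂) = √[p(1−p)/n] = √[0.2500/2390] = 0.01023.
E = z × SE = 1.282 × 0.01023 = 0.01311, or 1.3 percentage points.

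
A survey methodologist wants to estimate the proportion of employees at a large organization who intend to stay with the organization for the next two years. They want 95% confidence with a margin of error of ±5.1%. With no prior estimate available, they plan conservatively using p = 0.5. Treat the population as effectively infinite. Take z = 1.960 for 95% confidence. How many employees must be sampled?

With p = 0.5, p(1−p) = 0.25.
n = z²·p(1−p)/E² = 1.960² × 0.2500 / 0.051² = 3.8416 × 0.2500 / 0.002601 ≈ 369.24.
Rounding up gives n = 370.

370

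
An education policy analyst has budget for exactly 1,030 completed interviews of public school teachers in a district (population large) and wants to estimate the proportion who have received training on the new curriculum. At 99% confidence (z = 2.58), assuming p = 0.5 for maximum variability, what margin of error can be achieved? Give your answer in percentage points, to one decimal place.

4.0

SE(p̂) = √[p(1−p)/n] = √[0.2500/1030] = 0.01558.
E = z × SE = 2.58 × 0.01558 = 0.04019, or 4.0 percentage points.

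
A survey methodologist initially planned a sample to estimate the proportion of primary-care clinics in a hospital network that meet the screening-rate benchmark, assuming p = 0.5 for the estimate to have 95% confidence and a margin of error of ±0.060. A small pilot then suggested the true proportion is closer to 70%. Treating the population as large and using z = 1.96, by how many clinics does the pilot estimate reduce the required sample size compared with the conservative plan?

Conservative (p = 0.5): n = 1.96² × 0.25 / 0.060² ≈ 266.78 → 267.
Using p = 0.70: p(1−p) = 0.2100, so n = 1.96² × 0.2100 / 0.060² ≈ 224.09 → 225.
Reduction: 267 − 225 = 42.

42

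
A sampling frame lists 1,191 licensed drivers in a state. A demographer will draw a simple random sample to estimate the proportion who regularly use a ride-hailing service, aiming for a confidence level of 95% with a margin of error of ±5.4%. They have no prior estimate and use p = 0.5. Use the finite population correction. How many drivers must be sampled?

259

For 95% confidence, z = 1.960.
Unadjusted: n₀ = 1.960² × 0.50 × 0.50 / 0.054² ≈ 329.36, so n₀ = 330.
Finite population correction with N = 1,191: n = n₀ / (1 + (n₀−1)/N) = 330 / (1 + 329/1191) = 330 / 1.2762 ≈ 258.57.
Rounding up, n = 259.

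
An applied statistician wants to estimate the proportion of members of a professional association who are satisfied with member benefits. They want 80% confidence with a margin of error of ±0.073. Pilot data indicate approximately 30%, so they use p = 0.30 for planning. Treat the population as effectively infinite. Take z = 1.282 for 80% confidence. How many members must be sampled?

65

With p = 0.30, p(1−p) = 0.2100.
n = z²·p(1−p)/E² = 1.282² × 0.2100 / 0.073² = 1.6435 × 0.2100 / 0.005329 ≈ 64.77.
Rounding up gives n = 65.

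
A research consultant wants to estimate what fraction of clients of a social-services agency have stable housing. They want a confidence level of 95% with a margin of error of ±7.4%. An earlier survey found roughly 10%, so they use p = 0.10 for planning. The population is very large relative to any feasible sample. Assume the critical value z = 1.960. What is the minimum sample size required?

With p = 0.10, p(1−p) = 0.0900.
n = z²·p(1−p)/E² = 1.960² × 0.0900 / 0.074² = 3.8416 × 0.0900 / 0.005476 ≈ 63.14.
Rounding up gives n = 64.

64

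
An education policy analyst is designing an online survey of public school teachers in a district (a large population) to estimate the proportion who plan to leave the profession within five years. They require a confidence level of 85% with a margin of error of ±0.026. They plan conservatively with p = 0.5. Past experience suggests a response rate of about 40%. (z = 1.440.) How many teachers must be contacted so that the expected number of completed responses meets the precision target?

1918

Completed interviews needed: n₀ = 1.440² × 0.2500 / 0.026² ≈ 766.86 → 767.
At a 40% response rate, contacts needed = 767 / 0.40 ≈ 1917.50 → 1918.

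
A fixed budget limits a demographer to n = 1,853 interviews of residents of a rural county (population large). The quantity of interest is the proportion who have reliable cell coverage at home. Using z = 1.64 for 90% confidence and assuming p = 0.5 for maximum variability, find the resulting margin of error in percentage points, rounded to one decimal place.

1.9

SE(p̂) = √[p(1−p)/n] = √[0.2500/1853] = 0.01162.
E = z × SE = 1.64 × 0.01162 = 0.01905, or 1.9 percentage points.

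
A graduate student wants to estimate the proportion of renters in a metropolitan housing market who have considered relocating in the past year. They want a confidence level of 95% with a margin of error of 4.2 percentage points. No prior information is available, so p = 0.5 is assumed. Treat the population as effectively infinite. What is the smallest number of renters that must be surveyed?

For 95% confidence, z = 1.96.
With p = 0.5, p(1−p) = 0.25.
n = z²·p(1−p)/E² = 1.96² × 0.2500 / 0.042² = 3.8416 × 0.2500 / 0.001764 ≈ 544.44.
Rounding up gives n = 545.

545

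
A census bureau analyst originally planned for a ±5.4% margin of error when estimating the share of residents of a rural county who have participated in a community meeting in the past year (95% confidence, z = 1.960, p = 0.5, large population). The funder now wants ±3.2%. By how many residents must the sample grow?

608

At ±5.4%: n = 1.960² × 0.2500 / 0.054² ≈ 329.36 → 330.
At ±3.2%: n = 1.960² × 0.2500 / 0.032² ≈ 937.89 → 938.
Additional respondents: 938 − 330 = 608.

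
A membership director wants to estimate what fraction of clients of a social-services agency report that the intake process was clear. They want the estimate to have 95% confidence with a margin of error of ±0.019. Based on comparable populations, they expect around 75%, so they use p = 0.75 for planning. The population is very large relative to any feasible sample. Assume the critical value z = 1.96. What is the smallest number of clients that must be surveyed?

1996

With p = 0.75, p(1−p) = 0.1875.
n = z²·p(1−p)/E² = 1.96² × 0.1875 / 0.019² = 3.8416 × 0.1875 / 0.000361 ≈ 1995.29.
Rounding up gives n = 1996.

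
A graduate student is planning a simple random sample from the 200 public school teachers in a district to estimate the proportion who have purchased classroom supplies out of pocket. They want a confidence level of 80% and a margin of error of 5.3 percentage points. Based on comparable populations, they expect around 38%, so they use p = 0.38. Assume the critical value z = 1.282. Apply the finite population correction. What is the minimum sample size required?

Unadjusted: n₀ = 1.282² × 0.38 × 0.62 / 0.053² ≈ 137.85, so n₀ = 138.
Finite population correction with N = 200: n = n₀ / (1 + (n₀−1)/N) = 138 / (1 + 137/200) = 138 / 1.6850 ≈ 81.90.
Rounding up, n = 82.

82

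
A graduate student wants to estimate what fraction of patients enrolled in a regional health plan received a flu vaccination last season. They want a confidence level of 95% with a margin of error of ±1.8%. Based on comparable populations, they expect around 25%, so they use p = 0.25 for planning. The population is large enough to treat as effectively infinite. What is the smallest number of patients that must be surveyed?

2224

For 95% confidence, z = 1.960.
With p = 0.25, p(1−p) = 0.1875.
n = z²·p(1−p)/E² = 1.960² × 0.1875 / 0.018² = 3.8416 × 0.1875 / 0.000324 ≈ 2223.15.
Rounding up gives n = 2224.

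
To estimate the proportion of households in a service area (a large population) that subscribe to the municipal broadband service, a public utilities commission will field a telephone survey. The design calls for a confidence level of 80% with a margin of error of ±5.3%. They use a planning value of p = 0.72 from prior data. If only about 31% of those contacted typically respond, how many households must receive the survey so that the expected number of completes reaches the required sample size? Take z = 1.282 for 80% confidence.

381

Completed interviews needed: n₀ = 1.282² × 0.2016 / 0.053² ≈ 117.95 → 118.
At a 31% response rate, contacts needed = 118 / 0.31 ≈ 380.65 → 381.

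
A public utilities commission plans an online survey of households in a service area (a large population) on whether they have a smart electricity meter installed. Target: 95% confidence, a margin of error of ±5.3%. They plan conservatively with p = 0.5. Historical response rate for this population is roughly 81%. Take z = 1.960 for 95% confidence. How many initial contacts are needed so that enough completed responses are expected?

423

Completed interviews needed: n₀ = 1.960² × 0.2500 / 0.053² ≈ 341.90 → 342.
At an 81% response rate, contacts needed = 342 / 0.81 ≈ 422.22 → 423.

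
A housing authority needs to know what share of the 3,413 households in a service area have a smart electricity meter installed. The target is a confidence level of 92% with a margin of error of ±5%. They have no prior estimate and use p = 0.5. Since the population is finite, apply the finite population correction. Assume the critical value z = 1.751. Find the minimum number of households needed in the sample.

282

Unadjusted: n₀ = 1.751² × 0.50 × 0.50 / 0.050² ≈ 306.60, so n₀ = 307.
Finite population correction with N = 3,413: n = n₀ / (1 + (n₀−1)/N) = 307 / (1 + 306/3413) = 307 / 1.0897 ≈ 281.74.
Rounding up, n = 282.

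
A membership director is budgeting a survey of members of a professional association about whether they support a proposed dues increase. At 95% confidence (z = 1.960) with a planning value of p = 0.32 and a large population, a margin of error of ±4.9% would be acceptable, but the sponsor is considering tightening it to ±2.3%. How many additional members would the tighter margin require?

At ±4.9%: n = 1.960² × 0.2176 / 0.049² ≈ 348.16 → 349.
At ±2.3%: n = 1.960² × 0.2176 / 0.023² ≈ 1580.21 → 1581.
Additional respondents: 1581 − 349 = 1232.

1232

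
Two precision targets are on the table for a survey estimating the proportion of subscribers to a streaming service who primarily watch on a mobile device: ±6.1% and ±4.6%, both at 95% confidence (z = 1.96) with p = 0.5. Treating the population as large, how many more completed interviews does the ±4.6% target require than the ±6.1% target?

195

At ±6.1%: n = 1.96² × 0.2500 / 0.061² ≈ 258.10 → 259.
At ±4.6%: n = 1.96² × 0.2500 / 0.046² ≈ 453.88 → 454.
Additional respondents: 454 − 259 = 195.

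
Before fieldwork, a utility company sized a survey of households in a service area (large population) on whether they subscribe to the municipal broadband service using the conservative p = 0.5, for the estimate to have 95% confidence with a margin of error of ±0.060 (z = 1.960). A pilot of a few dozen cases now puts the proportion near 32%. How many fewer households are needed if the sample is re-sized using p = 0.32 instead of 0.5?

34

Conservative (p = 0.5): n = 1.960² × 0.25 / 0.060² ≈ 266.78 → 267.
Using p = 0.32: p(1−p) = 0.2176, so n = 1.960² × 0.2176 / 0.060² ≈ 232.20 → 233.
Reduction: 267 − 233 = 34.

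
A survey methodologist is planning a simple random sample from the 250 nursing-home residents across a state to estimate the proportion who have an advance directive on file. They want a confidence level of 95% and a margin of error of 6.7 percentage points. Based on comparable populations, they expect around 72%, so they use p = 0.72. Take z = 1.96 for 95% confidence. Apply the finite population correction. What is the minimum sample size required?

103

Unadjusted: n₀ = 1.96² × 0.72 × 0.28 / 0.067² ≈ 172.53, so n₀ = 173.
Finite population correction with N = 250: n = n₀ / (1 + (n₀−1)/N) = 173 / (1 + 172/250) = 173 / 1.6880 ≈ 102.49.
Rounding up, n = 103.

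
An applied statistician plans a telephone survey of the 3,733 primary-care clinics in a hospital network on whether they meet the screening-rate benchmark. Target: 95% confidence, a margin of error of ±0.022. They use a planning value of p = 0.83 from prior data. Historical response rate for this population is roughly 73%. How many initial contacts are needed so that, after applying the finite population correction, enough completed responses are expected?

1181

For 95% confidence, z = 1.96.
Completed interviews needed (unadjusted): n₀ = 1.96² × 0.1411 / 0.022² ≈ 1119.94 → 1120.
FPC for N = 3,733: n = 1120 / (1 + 1119/3733) = 1120 / 1.2998 ≈ 861.70 → 862.
At a 73% response rate, contacts needed = 862 / 0.73 ≈ 1180.82 → 1181.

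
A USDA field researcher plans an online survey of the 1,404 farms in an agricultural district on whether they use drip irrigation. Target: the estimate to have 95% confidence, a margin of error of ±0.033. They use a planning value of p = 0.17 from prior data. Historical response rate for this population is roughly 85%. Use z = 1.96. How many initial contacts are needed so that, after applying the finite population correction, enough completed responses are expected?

Completed interviews needed (unadjusted): n₀ = 1.96² × 0.1411 / 0.033² ≈ 497.75 → 498.
FPC for N = 1,404: n = 498 / (1 + 497/1404) = 498 / 1.3540 ≈ 367.80 → 368.
At an 85% response rate, contacts needed = 368 / 0.85 ≈ 432.94 → 433.

433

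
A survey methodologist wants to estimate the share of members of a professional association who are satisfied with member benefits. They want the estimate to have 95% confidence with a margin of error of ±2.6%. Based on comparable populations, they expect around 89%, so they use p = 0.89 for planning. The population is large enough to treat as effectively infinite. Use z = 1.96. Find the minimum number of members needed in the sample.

With p = 0.89, p(1−p) = 0.0979.
n = z²·p(1−p)/E² = 1.96² × 0.0979 / 0.026² = 3.8416 × 0.0979 / 0.000676 ≈ 556.35.
Rounding up gives n = 557.

557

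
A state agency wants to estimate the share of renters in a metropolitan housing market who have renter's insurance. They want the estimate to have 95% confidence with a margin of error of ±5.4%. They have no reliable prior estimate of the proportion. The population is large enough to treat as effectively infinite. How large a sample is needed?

For 95% confidence, z = 1.96.
With no prior estimate, use p = 0.5, giving p(1−p) = 0.25.
n = z²·p(1−p)/E² = 1.96² × 0.2500 / 0.054² = 3.8416 × 0.2500 / 0.002916 ≈ 329.36.
Rounding up gives n = 330.

330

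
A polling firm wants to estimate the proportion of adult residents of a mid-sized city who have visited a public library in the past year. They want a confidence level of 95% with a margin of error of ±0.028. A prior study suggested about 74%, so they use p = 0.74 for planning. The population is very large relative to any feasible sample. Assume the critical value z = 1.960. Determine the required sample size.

With p = 0.74, p(1−p) = 0.1924.
n = z²·p(1−p)/E² = 1.960² × 0.1924 / 0.028² = 3.8416 × 0.1924 / 0.000784 ≈ 942.76.
Rounding up gives n = 943.

943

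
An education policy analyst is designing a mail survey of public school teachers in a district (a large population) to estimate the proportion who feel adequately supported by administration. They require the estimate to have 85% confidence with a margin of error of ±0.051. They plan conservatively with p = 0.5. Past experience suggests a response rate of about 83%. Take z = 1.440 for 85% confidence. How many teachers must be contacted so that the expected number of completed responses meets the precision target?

Completed interviews needed: n₀ = 1.440² × 0.2500 / 0.051² ≈ 199.31 → 200.
At an 83% response rate, contacts needed = 200 / 0.83 ≈ 240.96 → 241.

241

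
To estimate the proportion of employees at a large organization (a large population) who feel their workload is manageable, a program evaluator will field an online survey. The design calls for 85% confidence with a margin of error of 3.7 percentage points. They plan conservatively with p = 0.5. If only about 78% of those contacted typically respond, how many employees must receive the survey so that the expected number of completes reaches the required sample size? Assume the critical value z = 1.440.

Completed interviews needed: n₀ = 1.440² × 0.2500 / 0.037² ≈ 378.67 → 379.
At a 78% response rate, contacts needed = 379 / 0.78 ≈ 485.90 → 486.

486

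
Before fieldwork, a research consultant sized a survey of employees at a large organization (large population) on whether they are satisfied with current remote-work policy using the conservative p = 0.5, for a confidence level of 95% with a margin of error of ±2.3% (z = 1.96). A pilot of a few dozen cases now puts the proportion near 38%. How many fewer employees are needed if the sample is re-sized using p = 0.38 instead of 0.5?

105

Conservative (p = 0.5): n = 1.96² × 0.25 / 0.023² ≈ 1815.50 → 1816.
Using p = 0.38: p(1−p) = 0.2356, so n = 1.96² × 0.2356 / 0.023² ≈ 1710.93 → 1711.
Reduction: 1816 − 1711 = 105.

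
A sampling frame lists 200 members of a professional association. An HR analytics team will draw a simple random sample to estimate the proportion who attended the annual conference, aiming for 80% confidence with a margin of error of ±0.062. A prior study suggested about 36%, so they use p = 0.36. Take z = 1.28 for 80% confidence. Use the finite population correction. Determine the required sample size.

67

Unadjusted: n₀ = 1.28² × 0.36 × 0.64 / 0.062² ≈ 98.20, so n₀ = 99.
Finite population correction with N = 200: n = n₀ / (1 + (n₀−1)/N) = 99 / (1 + 98/200) = 99 / 1.4900 ≈ 66.44.
Rounding up, n = 67.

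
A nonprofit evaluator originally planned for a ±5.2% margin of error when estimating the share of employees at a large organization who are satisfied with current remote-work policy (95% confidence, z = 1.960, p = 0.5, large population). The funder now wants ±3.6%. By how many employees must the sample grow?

At ±5.2%: n = 1.960² × 0.2500 / 0.052² ≈ 355.18 → 356.
At ±3.6%: n = 1.960² × 0.2500 / 0.036² ≈ 741.05 → 742.
Additional respondents: 742 − 356 = 386.

386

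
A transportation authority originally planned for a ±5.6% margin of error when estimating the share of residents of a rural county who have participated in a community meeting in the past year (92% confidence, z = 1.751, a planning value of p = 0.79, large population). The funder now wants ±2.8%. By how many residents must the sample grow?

At ±5.6%: n = 1.751² × 0.1659 / 0.056² ≈ 162.20 → 163.
At ±2.8%: n = 1.751² × 0.1659 / 0.028² ≈ 648.79 → 649.
Additional respondents: 649 − 163 = 486.

486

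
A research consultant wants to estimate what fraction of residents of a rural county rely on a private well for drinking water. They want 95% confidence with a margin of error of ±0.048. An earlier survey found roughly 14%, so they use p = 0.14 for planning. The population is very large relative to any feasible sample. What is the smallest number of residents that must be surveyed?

201

For 95% confidence, z = 1.960.
With p = 0.14, p(1−p) = 0.1204.
n = z²·p(1−p)/E² = 1.960² × 0.1204 / 0.048² = 3.8416 × 0.1204 / 0.002304 ≈ 200.75.
Rounding up gives n = 201.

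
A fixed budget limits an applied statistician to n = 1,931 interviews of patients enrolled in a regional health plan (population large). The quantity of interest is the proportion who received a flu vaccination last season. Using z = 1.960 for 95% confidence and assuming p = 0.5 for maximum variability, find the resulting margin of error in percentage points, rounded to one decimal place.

SE(p̂) = √[p(1−p)/n] = √[0.2500/1931] = 0.01138.
E = z × SE = 1.960 × 0.01138 = 0.02230, or 2.2 percentage points.

2.2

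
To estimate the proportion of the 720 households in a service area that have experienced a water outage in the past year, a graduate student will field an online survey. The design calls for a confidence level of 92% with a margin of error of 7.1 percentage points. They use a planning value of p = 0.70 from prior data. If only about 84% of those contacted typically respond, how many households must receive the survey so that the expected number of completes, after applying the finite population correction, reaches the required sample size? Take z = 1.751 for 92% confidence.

130

Completed interviews needed (unadjusted): n₀ = 1.751² × 0.2100 / 0.071² ≈ 127.72 → 128.
FPC for N = 720: n = 128 / (1 + 127/720) = 128 / 1.1764 ≈ 108.81 → 109.
At an 84% response rate, contacts needed = 109 / 0.84 ≈ 129.76 → 130.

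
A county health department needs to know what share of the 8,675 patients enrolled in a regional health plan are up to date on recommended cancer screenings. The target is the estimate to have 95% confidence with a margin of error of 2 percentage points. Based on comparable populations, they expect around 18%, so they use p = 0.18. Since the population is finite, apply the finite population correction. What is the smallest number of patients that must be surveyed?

For 95% confidence, z = 1.960.
Unadjusted: n₀ = 1.960² × 0.18 × 0.82 / 0.020² ≈ 1417.55, so n₀ = 1418.
Finite population correction with N = 8,675: n = n₀ / (1 + (n₀−1)/N) = 1418 / (1 + 1417/8675) = 1418 / 1.1633 ≈ 1218.90.
Rounding up, n = 1219.

1219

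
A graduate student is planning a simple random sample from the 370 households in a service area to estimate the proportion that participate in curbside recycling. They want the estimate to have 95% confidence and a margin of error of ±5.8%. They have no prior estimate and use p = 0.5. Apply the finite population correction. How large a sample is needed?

162

For 95% confidence, z = 1.96.
Unadjusted: n₀ = 1.96² × 0.50 × 0.50 / 0.058² ≈ 285.49, so n₀ = 286.
Finite population correction with N = 370: n = n₀ / (1 + (n₀−1)/N) = 286 / (1 + 285/370) = 286 / 1.7703 ≈ 161.56.
Rounding up, n = 162.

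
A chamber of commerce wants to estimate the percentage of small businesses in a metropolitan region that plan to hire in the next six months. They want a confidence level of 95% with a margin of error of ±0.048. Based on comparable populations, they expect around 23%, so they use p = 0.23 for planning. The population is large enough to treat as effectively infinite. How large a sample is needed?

For 95% confidence, z = 1.96.
With p = 0.23, p(1−p) = 0.1771.
n = z²·p(1−p)/E² = 1.96² × 0.1771 / 0.048² = 3.8416 × 0.1771 / 0.002304 ≈ 295.29.
Rounding up gives n = 296.

296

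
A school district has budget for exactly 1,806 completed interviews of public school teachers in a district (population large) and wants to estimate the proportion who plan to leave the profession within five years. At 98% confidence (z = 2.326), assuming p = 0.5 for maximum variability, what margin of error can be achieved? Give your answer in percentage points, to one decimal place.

2.7

SE(p̂) = √[p(1−p)/n] = √[0.2500/1806] = 0.01177.
E = z × SE = 2.326 × 0.01177 = 0.02737, or 2.7 percentage points.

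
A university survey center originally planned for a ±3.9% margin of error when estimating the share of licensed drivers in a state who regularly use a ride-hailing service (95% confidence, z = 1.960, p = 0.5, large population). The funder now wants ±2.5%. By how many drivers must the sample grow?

At ±3.9%: n = 1.960² × 0.2500 / 0.039² ≈ 631.43 → 632.
At ±2.5%: n = 1.960² × 0.2500 / 0.025² ≈ 1536.64 → 1537.
Additional respondents: 1537 − 632 = 905.

905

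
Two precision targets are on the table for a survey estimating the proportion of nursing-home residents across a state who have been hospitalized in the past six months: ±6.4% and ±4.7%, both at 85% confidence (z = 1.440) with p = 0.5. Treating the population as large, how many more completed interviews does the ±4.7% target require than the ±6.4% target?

At ±6.4%: n = 1.440² × 0.2500 / 0.064² ≈ 126.56 → 127.
At ±4.7%: n = 1.440² × 0.2500 / 0.047² ≈ 234.68 → 235.
Additional respondents: 235 − 127 = 108.

108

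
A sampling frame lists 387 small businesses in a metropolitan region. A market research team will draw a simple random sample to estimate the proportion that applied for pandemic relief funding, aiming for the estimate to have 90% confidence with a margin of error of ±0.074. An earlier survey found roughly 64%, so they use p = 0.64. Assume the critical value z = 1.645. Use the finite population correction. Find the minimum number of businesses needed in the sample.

Unadjusted: n₀ = 1.645² × 0.64 × 0.36 / 0.074² ≈ 113.85, so n₀ = 114.
Finite population correction with N = 387: n = n₀ / (1 + (n₀−1)/N) = 114 / (1 + 113/387) = 114 / 1.2920 ≈ 88.24.
Rounding up, n = 89.

89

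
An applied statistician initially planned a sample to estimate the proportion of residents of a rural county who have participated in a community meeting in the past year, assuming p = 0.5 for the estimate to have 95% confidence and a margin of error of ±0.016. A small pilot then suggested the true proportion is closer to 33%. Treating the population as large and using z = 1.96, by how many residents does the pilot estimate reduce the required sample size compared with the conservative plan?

434

Conservative (p = 0.5): n = 1.96² × 0.25 / 0.016² ≈ 3751.56 → 3752.
Using p = 0.33: p(1−p) = 0.2211, so n = 1.96² × 0.2211 / 0.016² ≈ 3317.88 → 3318.
Reduction: 3752 − 3318 = 434.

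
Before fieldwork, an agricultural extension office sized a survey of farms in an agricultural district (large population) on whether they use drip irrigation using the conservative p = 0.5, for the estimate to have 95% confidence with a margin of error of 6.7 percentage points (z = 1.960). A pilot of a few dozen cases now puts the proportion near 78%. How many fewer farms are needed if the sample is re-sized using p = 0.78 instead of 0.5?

67

Conservative (p = 0.5): n = 1.960² × 0.25 / 0.067² ≈ 213.95 → 214.
Using p = 0.78: p(1−p) = 0.1716, so n = 1.960² × 0.1716 / 0.067² ≈ 146.85 → 147.
Reduction: 214 − 147 = 67.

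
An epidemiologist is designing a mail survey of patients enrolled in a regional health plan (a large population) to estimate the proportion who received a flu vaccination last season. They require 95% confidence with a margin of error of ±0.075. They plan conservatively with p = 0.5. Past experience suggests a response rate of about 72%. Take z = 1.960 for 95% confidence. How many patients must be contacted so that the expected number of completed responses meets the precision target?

238

Completed interviews needed: n₀ = 1.960² × 0.2500 / 0.075² ≈ 170.74 → 171.
At a 72% response rate, contacts needed = 171 / 0.72 ≈ 237.50 → 238.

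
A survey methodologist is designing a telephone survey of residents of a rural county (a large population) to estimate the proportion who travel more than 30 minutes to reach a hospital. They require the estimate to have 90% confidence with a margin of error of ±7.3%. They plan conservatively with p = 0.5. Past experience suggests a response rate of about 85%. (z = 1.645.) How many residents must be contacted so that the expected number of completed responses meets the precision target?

150

Completed interviews needed: n₀ = 1.645² × 0.2500 / 0.073² ≈ 126.95 → 127.
At an 85% response rate, contacts needed = 127 / 0.85 ≈ 149.41 → 150.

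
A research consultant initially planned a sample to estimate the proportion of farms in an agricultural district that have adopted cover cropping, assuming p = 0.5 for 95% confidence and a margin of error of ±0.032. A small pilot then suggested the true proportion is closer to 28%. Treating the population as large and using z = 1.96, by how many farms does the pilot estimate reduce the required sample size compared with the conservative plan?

Conservative (p = 0.5): n = 1.96² × 0.25 / 0.032² ≈ 937.89 → 938.
Using p = 0.28: p(1−p) = 0.2016, so n = 1.96² × 0.2016 / 0.032² ≈ 756.31 → 757.
Reduction: 938 − 757 = 181.

181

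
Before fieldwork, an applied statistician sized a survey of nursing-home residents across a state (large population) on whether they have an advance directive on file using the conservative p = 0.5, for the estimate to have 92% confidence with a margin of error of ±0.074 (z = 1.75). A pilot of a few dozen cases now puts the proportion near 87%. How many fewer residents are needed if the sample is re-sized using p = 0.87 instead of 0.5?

76

Conservative (p = 0.5): n = 1.75² × 0.25 / 0.074² ≈ 139.81 → 140.
Using p = 0.87: p(1−p) = 0.1131, so n = 1.75² × 0.1131 / 0.074² ≈ 63.25 → 64.
Reduction: 140 − 64 = 76.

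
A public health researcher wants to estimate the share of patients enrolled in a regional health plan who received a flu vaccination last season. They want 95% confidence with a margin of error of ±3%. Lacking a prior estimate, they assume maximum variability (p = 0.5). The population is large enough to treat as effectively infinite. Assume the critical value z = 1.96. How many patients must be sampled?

1068

With p = 0.5, p(1−p) = 0.25.
n = z²·p(1−p)/E² = 1.96² × 0.2500 / 0.030² = 3.8416 × 0.2500 / 0.000900 ≈ 1067.11.
Rounding up gives n = 1068.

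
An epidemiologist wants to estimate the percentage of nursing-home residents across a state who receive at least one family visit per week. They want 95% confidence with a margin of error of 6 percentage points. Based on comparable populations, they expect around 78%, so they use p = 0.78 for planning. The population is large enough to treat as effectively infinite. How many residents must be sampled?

184

For 95% confidence, z = 1.96.
With p = 0.78, p(1−p) = 0.1716.
n = z²·p(1−p)/E² = 1.96² × 0.1716 / 0.060² = 3.8416 × 0.1716 / 0.003600 ≈ 183.12.
Rounding up gives n = 184.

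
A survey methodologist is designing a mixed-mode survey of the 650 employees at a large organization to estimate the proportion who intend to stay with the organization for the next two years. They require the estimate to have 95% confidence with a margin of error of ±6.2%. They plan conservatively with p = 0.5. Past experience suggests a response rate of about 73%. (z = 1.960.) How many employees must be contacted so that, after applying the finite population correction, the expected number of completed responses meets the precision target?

Completed interviews needed (unadjusted): n₀ = 1.960² × 0.2500 / 0.062² ≈ 249.84 → 250.
FPC for N = 650: n = 250 / (1 + 249/650) = 250 / 1.3831 ≈ 180.76 → 181.
At a 73% response rate, contacts needed = 181 / 0.73 ≈ 247.95 → 248.

248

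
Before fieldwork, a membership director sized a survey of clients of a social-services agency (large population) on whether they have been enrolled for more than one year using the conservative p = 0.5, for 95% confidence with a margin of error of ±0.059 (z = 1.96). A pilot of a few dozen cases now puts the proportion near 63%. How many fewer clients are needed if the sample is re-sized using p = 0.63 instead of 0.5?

Conservative (p = 0.5): n = 1.96² × 0.25 / 0.059² ≈ 275.90 → 276.
Using p = 0.63: p(1−p) = 0.2331, so n = 1.96² × 0.2331 / 0.059² ≈ 257.25 → 258.
Reduction: 276 − 258 = 18.

18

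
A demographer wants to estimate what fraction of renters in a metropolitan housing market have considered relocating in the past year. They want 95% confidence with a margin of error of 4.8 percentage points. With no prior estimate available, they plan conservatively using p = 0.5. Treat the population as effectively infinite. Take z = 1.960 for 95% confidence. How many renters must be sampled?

With p = 0.5, p(1−p) = 0.25.
n = z²·p(1−p)/E² = 1.960² × 0.2500 / 0.048² = 3.8416 × 0.2500 / 0.002304 ≈ 416.84.
Rounding up gives n = 417.

417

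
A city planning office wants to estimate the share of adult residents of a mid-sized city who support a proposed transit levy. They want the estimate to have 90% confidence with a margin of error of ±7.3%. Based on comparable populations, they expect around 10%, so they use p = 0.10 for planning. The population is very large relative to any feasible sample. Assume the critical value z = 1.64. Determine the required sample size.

With p = 0.10, p(1−p) = 0.0900.
n = z²·p(1−p)/E² = 1.64² × 0.0900 / 0.073² = 2.6896 × 0.0900 / 0.005329 ≈ 45.42.
Rounding up gives n = 46.

46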